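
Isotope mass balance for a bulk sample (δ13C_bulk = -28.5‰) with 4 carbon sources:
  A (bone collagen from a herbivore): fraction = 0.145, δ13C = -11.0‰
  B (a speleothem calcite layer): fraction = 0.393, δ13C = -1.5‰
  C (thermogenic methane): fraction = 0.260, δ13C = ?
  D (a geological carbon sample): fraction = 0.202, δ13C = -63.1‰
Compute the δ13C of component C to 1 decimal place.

-52.2‰

Isotope mass balance: δ_bulk = Σ fᵢ·δᵢ.
-28.5 = 0.145×(-11.0) + 0.393×(-1.5) + 0.260×δ_C + 0.202×(-63.1)
0.260·δ_C = -28.5 − (-14.931) = -13.569
δ_C = -13.569 / 0.260 = -52.19‰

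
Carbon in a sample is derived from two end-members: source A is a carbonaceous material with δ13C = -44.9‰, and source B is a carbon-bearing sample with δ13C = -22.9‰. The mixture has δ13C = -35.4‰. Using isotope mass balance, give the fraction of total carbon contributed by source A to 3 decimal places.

δ_mix = f_A·δ_A + (1 − f_A)·δ_B  ⇒  f_A = (δ_mix − δ_B)/(δ_A − δ_B)
f_A = (-35.4 − (-22.9)) / (-44.9 − (-22.9))
f_A = -12.5 / -22.0 = 0.5682

0.568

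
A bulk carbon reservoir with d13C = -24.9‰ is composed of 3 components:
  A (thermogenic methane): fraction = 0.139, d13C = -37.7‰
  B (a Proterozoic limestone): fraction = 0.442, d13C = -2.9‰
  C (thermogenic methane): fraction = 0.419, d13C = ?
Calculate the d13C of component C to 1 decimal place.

Isotope mass balance: δ_bulk = Σ fᵢ·δᵢ.
-24.9 = 0.139×(-37.7) + 0.442×(-2.9) + 0.419×δ_C
0.419·δ_C = -24.9 − (-6.522) = -18.378
δ_C = -18.378 / 0.419 = -43.86‰

-43.9‰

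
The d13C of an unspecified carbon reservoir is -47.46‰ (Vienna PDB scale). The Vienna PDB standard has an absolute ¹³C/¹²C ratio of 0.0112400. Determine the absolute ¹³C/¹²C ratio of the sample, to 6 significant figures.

R_sample = R_standard × (d13C/1000 + 1)
R_sample = 0.0112400 × (-47.46/1000 + 1) = 0.0112400 × 0.952540
R_sample = 0.0107065

0.0107065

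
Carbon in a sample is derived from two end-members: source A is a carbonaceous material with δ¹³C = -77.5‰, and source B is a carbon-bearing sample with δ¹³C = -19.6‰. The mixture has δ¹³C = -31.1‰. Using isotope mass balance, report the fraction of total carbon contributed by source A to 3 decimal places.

δ_mix = f_A·δ_A + (1 − f_A)·δ_B  ⇒  f_A = (δ_mix − δ_B)/(δ_A − δ_B)
f_A = (-31.1 − (-19.6)) / (-77.5 − (-19.6))
f_A = -11.5 / -57.9 = 0.1986

0.199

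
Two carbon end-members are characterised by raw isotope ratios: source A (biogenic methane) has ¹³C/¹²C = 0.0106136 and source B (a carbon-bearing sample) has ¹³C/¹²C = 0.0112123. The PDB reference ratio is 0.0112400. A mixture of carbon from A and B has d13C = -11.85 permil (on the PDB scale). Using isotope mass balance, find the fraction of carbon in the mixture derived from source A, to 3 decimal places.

0.176

δ_A = (0.0106136/0.0112400 − 1)×1000 = (0.944270 − 1)×1000 = -55.730 permil
δ_B = (0.0112123/0.0112400 − 1)×1000 = (0.997536 − 1)×1000 = -2.464 permil
f_A = (δ_mix − δ_B)/(δ_A − δ_B) = (-11.85 − (-2.464))/(-55.730 − (-2.464))
f_A = -9.386 / -53.265 = 0.1762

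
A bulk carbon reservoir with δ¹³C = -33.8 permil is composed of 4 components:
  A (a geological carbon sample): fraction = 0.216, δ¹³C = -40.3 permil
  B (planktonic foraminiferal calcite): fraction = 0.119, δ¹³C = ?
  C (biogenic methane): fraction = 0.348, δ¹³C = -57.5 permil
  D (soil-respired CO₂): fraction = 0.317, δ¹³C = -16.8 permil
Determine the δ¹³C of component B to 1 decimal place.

Isotope mass balance: δ_bulk = Σ fᵢ·δᵢ.
-33.8 = 0.216×(-40.3) + 0.119×δ_B + 0.348×(-57.5) + 0.317×(-16.8)
0.119·δ_B = -33.8 − (-34.040) = 0.240
δ_B = 0.240 / 0.119 = 2.02 permil

2.0 permil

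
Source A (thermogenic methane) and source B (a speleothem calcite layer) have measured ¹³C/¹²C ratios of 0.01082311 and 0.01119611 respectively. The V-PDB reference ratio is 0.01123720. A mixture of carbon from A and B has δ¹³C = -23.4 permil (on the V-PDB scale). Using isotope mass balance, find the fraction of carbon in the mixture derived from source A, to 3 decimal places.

0.595

δ_A = (0.01082311/0.01123720 − 1)×1000 = (0.963150 − 1)×1000 = -36.850 permil
δ_B = (0.01119611/0.01123720 − 1)×1000 = (0.996343 − 1)×1000 = -3.657 permil
f_A = (δ_mix − δ_B)/(δ_A − δ_B) = (-23.4 − (-3.657))/(-36.850 − (-3.657))
f_A = -19.743 / -33.193 = 0.5948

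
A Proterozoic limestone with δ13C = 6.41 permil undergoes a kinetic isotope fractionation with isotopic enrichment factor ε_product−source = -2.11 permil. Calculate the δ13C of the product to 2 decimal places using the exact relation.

4.29 permil

Exactly, δ_product = (δ_source + 1000)·(ε/1000 + 1) − 1000.
δ_product = (6.41 + 1000) × (-2.11/1000 + 1) − 1000
δ_product = 4.286 permil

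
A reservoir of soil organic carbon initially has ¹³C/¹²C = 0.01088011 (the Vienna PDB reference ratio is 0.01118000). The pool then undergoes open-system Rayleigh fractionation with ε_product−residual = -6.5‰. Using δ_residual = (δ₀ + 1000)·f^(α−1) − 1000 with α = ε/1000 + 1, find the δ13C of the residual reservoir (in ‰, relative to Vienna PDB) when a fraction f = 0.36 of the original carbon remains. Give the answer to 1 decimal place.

-20.3‰

δ₀ = (0.01088011/0.01118000 − 1)×1000 = (0.973176 − 1)×1000 = -26.824‰
α − 1 = ε/1000 = -0.0065
f^(α−1) = 0.36^(-0.0065) = 1.006663
δ_res = (-26.824 + 1000) × 1.006663 − 1000 = 979.660 − 1000 = -20.34‰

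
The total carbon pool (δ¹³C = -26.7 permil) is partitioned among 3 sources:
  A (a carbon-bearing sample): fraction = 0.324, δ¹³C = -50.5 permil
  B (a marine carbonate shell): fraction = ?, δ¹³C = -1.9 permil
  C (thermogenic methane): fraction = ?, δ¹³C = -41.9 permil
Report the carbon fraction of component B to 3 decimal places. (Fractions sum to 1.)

Let f_B and f_C be the unknown fractions; fractions sum to 1 so f_B + f_C = 0.676.
Mass balance: Σ fᵢ·δᵢ = δ_bulk ⇒ f_B·(-1.9) + f_C·(-41.9) = -26.7 − (-16.362) = -10.338
Substitute f_C = 0.676 − f_B:
f_B·(-1.9 − -41.9) = -10.338 − 0.676×(-41.9) = 17.986
f_B = 17.986 / 40.0 = 0.4497

0.450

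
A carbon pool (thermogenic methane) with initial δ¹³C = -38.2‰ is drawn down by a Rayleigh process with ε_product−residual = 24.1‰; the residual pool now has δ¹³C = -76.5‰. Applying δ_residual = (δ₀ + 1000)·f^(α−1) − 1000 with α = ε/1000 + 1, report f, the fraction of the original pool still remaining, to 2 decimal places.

α − 1 = ε/1000 = 0.0241
(δ_res + 1000)/(δ₀ + 1000) = (-76.5 + 1000)/(-38.2 + 1000) = 923.5/961.8 = 0.960179
f = 0.960179^(1/0.0241) = exp(ln(0.960179)/0.0241) = exp(-0.04064/0.0241)
f = exp(-1.6861) = 0.1852

0.19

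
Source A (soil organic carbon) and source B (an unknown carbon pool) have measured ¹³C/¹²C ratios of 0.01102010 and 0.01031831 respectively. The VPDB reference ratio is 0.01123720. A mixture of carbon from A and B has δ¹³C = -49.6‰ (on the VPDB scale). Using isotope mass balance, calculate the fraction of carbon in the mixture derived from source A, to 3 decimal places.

δ_A = (0.01102010/0.01123720 − 1)×1000 = (0.980680 − 1)×1000 = -19.320‰
δ_B = (0.01031831/0.01123720 − 1)×1000 = (0.918228 − 1)×1000 = -81.772‰
f_A = (δ_mix − δ_B)/(δ_A − δ_B) = (-49.6 − (-81.772))/(-19.320 − (-81.772))
f_A = 32.172 / 62.452 = 0.5151

0.515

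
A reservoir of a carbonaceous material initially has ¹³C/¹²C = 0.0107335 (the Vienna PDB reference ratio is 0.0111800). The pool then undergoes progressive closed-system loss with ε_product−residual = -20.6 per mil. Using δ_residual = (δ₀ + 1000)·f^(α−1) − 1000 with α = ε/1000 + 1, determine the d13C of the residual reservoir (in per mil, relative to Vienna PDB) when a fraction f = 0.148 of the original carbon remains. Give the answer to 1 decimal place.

δ₀ = (0.0107335/0.0111800 − 1)×1000 = (0.960063 − 1)×1000 = -39.937 per mil
α − 1 = ε/1000 = -0.0206
f^(α−1) = 0.148^(-0.0206) = 1.040142
δ_res = (-39.937 + 1000) × 1.040142 − 1000 = 998.601 − 1000 = -1.40 per mil

-1.4 per mil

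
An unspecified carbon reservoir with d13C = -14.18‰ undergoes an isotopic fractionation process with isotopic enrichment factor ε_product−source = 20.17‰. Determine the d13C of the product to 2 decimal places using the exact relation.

Exactly, δ_product = (δ_source + 1000)·(ε/1000 + 1) − 1000.
δ_product = (-14.18 + 1000) × (20.17/1000 + 1) − 1000
δ_product = 5.704‰

5.70‰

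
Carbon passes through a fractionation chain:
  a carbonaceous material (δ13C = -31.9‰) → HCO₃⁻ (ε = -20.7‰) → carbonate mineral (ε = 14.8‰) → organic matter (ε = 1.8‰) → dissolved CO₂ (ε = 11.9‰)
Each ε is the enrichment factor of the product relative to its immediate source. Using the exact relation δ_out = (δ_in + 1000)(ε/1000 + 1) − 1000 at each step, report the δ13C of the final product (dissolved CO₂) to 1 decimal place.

-24.7‰

step 1: δ = (-31.90 + 1000)·(-20.7/1000 + 1) − 1000 = -51.94‰
step 2: δ = (-51.94 + 1000)·(14.8/1000 + 1) − 1000 = -37.91‰
step 3: δ = (-37.91 + 1000)·(1.8/1000 + 1) − 1000 = -36.18‰
step 4: δ = (-36.18 + 1000)·(11.9/1000 + 1) − 1000 = -24.71‰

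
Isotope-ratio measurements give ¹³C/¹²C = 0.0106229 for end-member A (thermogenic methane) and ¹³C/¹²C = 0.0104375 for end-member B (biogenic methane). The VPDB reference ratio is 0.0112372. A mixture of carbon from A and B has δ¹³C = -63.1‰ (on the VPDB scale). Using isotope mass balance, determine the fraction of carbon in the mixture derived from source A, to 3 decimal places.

0.489

δ_A = (0.0106229/0.0112372 − 1)×1000 = (0.945333 − 1)×1000 = -54.667‰
δ_B = (0.0104375/0.0112372 − 1)×1000 = (0.928835 − 1)×1000 = -71.165‰
f_A = (δ_mix − δ_B)/(δ_A − δ_B) = (-63.1 − (-71.165))/(-54.667 − (-71.165))
f_A = 8.065 / 16.499 = 0.4888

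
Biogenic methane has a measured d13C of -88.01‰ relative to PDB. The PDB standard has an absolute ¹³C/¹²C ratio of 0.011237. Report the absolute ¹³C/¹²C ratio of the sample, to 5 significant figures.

R_sample = R_standard × (d13C/1000 + 1)
R_sample = 0.011237 × (-88.01/1000 + 1) = 0.011237 × 0.911990
R_sample = 0.0102480

0.010248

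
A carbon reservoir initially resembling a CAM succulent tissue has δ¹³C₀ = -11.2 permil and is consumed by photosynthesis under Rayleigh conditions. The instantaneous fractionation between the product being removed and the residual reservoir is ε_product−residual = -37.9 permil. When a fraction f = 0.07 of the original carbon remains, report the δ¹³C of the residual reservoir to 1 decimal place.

93.7 permil

Rayleigh residual: δ_res = (δ₀ + 1000)·f^(α−1) − 1000
α = ε/1000 + 1 = 0.96210, so α − 1 = -0.03790
f^(α−1) = 0.07^(-0.03790) = 1.106040
δ_res = (-11.2 + 1000) × 1.106040 − 1000 = 1093.652 − 1000 = 93.65 permil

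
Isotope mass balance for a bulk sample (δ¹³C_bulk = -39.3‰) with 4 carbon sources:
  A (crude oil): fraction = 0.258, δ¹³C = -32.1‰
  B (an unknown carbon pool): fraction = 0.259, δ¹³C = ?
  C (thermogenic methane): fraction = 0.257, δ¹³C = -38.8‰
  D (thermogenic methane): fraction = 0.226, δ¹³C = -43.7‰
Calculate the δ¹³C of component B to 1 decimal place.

-43.1‰

Isotope mass balance: δ_bulk = Σ fᵢ·δᵢ.
-39.3 = 0.258×(-32.1) + 0.259×δ_B + 0.257×(-38.8) + 0.226×(-43.7)
0.259·δ_B = -39.3 − (-28.130) = -11.170
δ_B = -11.170 / 0.259 = -43.13‰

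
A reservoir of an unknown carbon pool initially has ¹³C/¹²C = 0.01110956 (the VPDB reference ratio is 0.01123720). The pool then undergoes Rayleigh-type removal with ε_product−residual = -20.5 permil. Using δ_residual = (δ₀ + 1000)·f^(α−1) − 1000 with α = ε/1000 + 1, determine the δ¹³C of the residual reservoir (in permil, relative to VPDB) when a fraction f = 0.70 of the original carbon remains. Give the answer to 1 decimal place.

δ₀ = (0.01110956/0.01123720 − 1)×1000 = (0.988641 − 1)×1000 = -11.359 permil
α − 1 = ε/1000 = -0.0205
f^(α−1) = 0.70^(-0.0205) = 1.007339
δ_res = (-11.359 + 1000) × 1.007339 − 1000 = 995.897 − 1000 = -4.10 permil

-4.1 permil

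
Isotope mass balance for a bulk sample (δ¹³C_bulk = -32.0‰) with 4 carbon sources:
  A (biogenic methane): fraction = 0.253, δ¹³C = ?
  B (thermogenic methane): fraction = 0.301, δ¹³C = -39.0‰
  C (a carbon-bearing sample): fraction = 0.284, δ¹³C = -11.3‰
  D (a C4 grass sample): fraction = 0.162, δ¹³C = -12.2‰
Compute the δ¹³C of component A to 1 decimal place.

-59.6‰

Isotope mass balance: δ_bulk = Σ fᵢ·δᵢ.
-32.0 = 0.253×δ_A + 0.301×(-39.0) + 0.284×(-11.3) + 0.162×(-12.2)
0.253·δ_A = -32.0 − (-16.925) = -15.075
δ_A = -15.075 / 0.253 = -59.59‰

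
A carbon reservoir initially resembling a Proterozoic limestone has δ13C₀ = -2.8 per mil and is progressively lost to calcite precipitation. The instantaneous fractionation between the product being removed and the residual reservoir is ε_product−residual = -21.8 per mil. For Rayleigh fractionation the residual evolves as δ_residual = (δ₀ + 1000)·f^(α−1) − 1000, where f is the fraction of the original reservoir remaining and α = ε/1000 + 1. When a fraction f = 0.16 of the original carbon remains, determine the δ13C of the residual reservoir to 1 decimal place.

Rayleigh residual: δ_res = (δ₀ + 1000)·f^(α−1) − 1000
α = ε/1000 + 1 = 0.97820, so α − 1 = -0.02180
f^(α−1) = 0.16^(-0.02180) = 1.040759
δ_res = (-2.8 + 1000) × 1.040759 − 1000 = 1037.845 − 1000 = 37.84 per mil

37.8 per mil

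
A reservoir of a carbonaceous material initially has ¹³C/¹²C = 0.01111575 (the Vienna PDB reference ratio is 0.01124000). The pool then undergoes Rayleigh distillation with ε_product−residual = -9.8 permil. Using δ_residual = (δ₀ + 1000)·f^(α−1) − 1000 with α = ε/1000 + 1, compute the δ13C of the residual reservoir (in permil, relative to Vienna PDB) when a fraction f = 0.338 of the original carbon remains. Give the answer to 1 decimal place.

-0.5 permil

δ₀ = (0.01111575/0.01124000 − 1)×1000 = (0.988946 − 1)×1000 = -11.054 permil
α − 1 = ε/1000 = -0.0098
f^(α−1) = 0.338^(-0.0098) = 1.010687
δ_res = (-11.054 + 1000) × 1.010687 − 1000 = 999.514 − 1000 = -0.49 permil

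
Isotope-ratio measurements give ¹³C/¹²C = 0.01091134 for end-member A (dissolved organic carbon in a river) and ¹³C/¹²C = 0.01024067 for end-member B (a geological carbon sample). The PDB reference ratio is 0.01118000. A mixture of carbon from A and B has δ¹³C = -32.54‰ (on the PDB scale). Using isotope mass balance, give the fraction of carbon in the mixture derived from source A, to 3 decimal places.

δ_A = (0.01091134/0.01118000 − 1)×1000 = (0.975970 − 1)×1000 = -24.030‰
δ_B = (0.01024067/0.01118000 − 1)×1000 = (0.915981 − 1)×1000 = -84.019‰
f_A = (δ_mix − δ_B)/(δ_A − δ_B) = (-32.54 − (-84.019))/(-24.030 − (-84.019))
f_A = 51.479 / 59.988 = 0.8581

0.858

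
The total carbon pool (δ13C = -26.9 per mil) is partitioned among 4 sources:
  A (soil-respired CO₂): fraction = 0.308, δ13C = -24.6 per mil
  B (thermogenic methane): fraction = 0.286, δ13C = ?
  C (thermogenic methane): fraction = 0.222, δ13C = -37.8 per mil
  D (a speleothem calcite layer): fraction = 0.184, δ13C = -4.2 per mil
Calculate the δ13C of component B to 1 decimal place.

-35.5 per mil

Isotope mass balance: δ_bulk = Σ fᵢ·δᵢ.
-26.9 = 0.308×(-24.6) + 0.286×δ_B + 0.222×(-37.8) + 0.184×(-4.2)
0.286·δ_B = -26.9 − (-16.741) = -10.159
δ_B = -10.159 / 0.286 = -35.52 per mil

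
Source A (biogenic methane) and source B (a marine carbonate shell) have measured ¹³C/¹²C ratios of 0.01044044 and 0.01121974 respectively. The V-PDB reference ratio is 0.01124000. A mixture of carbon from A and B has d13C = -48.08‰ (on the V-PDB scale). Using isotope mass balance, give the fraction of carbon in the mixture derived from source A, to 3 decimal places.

0.667

δ_A = (0.01044044/0.01124000 − 1)×1000 = (0.928865 − 1)×1000 = -71.135‰
δ_B = (0.01121974/0.01124000 − 1)×1000 = (0.998198 − 1)×1000 = -1.802‰
f_A = (δ_mix − δ_B)/(δ_A − δ_B) = (-48.08 − (-1.802))/(-71.135 − (-1.802))
f_A = -46.278 / -69.333 = 0.6675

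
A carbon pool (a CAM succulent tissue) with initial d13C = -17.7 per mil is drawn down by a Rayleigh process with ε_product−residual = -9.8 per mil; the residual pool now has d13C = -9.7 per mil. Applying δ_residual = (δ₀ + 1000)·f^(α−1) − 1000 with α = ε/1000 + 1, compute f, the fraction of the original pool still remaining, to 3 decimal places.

α − 1 = ε/1000 = -0.0098
(δ_res + 1000)/(δ₀ + 1000) = (-9.7 + 1000)/(-17.7 + 1000) = 990.3/982.3 = 1.008144
f = 1.008144^(1/-0.0098) = exp(ln(1.008144)/-0.0098) = exp(0.00811/-0.0098)
f = exp(-0.8277) = 0.4371

0.437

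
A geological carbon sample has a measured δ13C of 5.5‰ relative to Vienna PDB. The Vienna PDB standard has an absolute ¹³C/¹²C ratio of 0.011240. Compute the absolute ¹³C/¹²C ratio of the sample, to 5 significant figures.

R_sample = R_standard × (δ13C/1000 + 1)
R_sample = 0.011240 × (5.5/1000 + 1) = 0.011240 × 1.005500
R_sample = 0.0113018

0.011302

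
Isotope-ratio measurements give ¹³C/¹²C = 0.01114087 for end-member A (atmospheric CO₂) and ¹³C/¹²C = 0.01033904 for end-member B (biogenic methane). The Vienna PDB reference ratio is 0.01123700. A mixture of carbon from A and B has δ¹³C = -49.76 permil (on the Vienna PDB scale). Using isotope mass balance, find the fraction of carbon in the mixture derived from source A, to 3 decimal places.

0.423

δ_A = (0.01114087/0.01123700 − 1)×1000 = (0.991445 − 1)×1000 = -8.555 permil
δ_B = (0.01033904/0.01123700 − 1)×1000 = (0.920089 − 1)×1000 = -79.911 permil
f_A = (δ_mix − δ_B)/(δ_A − δ_B) = (-49.76 − (-79.911))/(-8.555 − (-79.911))
f_A = 30.151 / 71.356 = 0.4225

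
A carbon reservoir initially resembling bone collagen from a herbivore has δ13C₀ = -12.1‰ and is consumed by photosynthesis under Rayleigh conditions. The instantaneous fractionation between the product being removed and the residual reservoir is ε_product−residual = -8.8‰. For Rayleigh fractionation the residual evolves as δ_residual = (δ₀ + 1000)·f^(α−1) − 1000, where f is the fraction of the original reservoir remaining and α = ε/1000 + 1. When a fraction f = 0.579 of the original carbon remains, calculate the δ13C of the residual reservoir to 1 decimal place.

Rayleigh residual: δ_res = (δ₀ + 1000)·f^(α−1) − 1000
α = ε/1000 + 1 = 0.99120, so α − 1 = -0.00880
f^(α−1) = 0.579^(-0.00880) = 1.004820
δ_res = (-12.1 + 1000) × 1.004820 − 1000 = 992.662 − 1000 = -7.34‰

-7.3‰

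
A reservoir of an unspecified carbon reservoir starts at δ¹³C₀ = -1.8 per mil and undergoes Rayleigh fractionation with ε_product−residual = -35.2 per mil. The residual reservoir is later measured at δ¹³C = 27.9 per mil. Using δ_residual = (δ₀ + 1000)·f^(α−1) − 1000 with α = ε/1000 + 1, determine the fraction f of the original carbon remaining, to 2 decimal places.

0.43

α − 1 = ε/1000 = -0.0352
(δ_res + 1000)/(δ₀ + 1000) = (27.9 + 1000)/(-1.8 + 1000) = 1027.9/998.2 = 1.029754
f = 1.029754^(1/-0.0352) = exp(ln(1.029754)/-0.0352) = exp(0.02932/-0.0352)
f = exp(-0.8329) = 0.4348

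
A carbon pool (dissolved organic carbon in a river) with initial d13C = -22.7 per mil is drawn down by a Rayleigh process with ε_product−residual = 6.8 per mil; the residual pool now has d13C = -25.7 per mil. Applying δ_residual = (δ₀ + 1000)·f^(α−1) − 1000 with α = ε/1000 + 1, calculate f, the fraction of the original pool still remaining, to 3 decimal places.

0.636

α − 1 = ε/1000 = 0.0068
(δ_res + 1000)/(δ₀ + 1000) = (-25.7 + 1000)/(-22.7 + 1000) = 974.3/977.3 = 0.996930
f = 0.996930^(1/0.0068) = exp(ln(0.996930)/0.0068) = exp(-0.00307/0.0068)
f = exp(-0.4521) = 0.6363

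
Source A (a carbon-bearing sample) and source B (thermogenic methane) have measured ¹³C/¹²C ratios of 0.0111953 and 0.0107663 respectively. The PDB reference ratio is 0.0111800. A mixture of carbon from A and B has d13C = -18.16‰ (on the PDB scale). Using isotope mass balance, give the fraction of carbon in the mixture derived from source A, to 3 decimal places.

δ_A = (0.0111953/0.0111800 − 1)×1000 = (1.001369 − 1)×1000 = 1.369‰
δ_B = (0.0107663/0.0111800 − 1)×1000 = (0.962996 − 1)×1000 = -37.004‰
f_A = (δ_mix − δ_B)/(δ_A − δ_B) = (-18.16 − (-37.004))/(1.369 − (-37.004))
f_A = 18.844 / 38.372 = 0.4911

0.491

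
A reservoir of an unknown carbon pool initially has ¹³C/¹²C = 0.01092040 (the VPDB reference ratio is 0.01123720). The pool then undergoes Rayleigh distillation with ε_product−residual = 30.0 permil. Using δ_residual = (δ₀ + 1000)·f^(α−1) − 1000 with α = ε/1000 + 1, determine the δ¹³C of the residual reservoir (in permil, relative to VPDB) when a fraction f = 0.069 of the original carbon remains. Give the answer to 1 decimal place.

δ₀ = (0.01092040/0.01123720 − 1)×1000 = (0.971808 − 1)×1000 = -28.192 permil
α − 1 = ε/1000 = 0.0300
f^(α−1) = 0.069^(0.0300) = 0.922923
δ_res = (-28.192 + 1000) × 0.922923 − 1000 = 896.904 − 1000 = -103.10 permil

-103.1 permil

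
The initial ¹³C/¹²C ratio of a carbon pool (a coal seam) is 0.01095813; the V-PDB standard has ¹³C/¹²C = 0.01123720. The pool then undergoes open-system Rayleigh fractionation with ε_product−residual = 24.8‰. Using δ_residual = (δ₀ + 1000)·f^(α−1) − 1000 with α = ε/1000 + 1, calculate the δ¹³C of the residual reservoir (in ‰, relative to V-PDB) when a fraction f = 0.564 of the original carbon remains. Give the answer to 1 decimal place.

δ₀ = (0.01095813/0.01123720 − 1)×1000 = (0.975166 − 1)×1000 = -24.834‰
α − 1 = ε/1000 = 0.0248
f^(α−1) = 0.564^(0.0248) = 0.985897
δ_res = (-24.834 + 1000) × 0.985897 − 1000 = 961.413 − 1000 = -38.59‰

-38.6‰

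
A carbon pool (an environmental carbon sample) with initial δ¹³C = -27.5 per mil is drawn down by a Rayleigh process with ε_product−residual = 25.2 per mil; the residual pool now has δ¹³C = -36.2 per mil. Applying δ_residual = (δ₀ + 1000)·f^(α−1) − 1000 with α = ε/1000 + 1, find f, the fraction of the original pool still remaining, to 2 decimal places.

0.70

α − 1 = ε/1000 = 0.0252
(δ_res + 1000)/(δ₀ + 1000) = (-36.2 + 1000)/(-27.5 + 1000) = 963.8/972.5 = 0.991054
f = 0.991054^(1/0.0252) = exp(ln(0.991054)/0.0252) = exp(-0.00899/0.0252)
f = exp(-0.3566) = 0.7001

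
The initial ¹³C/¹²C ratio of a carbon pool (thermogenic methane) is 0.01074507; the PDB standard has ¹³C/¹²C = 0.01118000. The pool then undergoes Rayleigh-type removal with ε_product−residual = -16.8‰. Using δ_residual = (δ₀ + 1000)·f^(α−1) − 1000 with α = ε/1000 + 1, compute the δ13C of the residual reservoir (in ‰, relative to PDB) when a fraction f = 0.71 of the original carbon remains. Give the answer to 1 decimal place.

δ₀ = (0.01074507/0.01118000 − 1)×1000 = (0.961097 − 1)×1000 = -38.903‰
α − 1 = ε/1000 = -0.0168
f^(α−1) = 0.71^(-0.0168) = 1.005770
δ_res = (-38.903 + 1000) × 1.005770 − 1000 = 966.643 − 1000 = -33.36‰

-33.4‰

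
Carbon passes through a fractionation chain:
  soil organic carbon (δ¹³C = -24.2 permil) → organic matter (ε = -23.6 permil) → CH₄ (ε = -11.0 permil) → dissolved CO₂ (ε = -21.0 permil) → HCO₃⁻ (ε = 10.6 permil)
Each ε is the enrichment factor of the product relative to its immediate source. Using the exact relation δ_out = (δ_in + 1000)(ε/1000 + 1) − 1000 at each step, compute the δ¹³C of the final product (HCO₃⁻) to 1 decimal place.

step 1: δ = (-24.20 + 1000)·(-23.6/1000 + 1) − 1000 = -47.23 permil
step 2: δ = (-47.23 + 1000)·(-11.0/1000 + 1) − 1000 = -57.71 permil
step 3: δ = (-57.71 + 1000)·(-21.0/1000 + 1) − 1000 = -77.50 permil
step 4: δ = (-77.50 + 1000)·(10.6/1000 + 1) − 1000 = -67.72 permil

-67.7 permil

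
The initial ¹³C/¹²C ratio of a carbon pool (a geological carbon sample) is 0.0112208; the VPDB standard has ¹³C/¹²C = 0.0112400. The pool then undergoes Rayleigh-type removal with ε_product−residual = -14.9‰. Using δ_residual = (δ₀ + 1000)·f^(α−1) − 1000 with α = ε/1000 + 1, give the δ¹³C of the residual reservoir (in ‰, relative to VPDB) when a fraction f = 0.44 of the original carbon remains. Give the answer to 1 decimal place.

δ₀ = (0.0112208/0.0112400 − 1)×1000 = (0.998292 − 1)×1000 = -1.708‰
α − 1 = ε/1000 = -0.0149
f^(α−1) = 0.44^(-0.0149) = 1.012308
δ_res = (-1.708 + 1000) × 1.012308 − 1000 = 1010.579 − 1000 = 10.58‰

10.6‰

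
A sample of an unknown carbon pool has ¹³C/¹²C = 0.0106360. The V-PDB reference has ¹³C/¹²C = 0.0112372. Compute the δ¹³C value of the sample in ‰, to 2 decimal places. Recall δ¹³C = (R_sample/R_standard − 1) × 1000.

-53.50‰

δ¹³C = (R_sample / R_standard − 1) × 1000
R_sample / R_standard = 0.0106360 / 0.0112372 = 0.946499
δ¹³C = (0.946499 − 1) × 1000 = -53.501‰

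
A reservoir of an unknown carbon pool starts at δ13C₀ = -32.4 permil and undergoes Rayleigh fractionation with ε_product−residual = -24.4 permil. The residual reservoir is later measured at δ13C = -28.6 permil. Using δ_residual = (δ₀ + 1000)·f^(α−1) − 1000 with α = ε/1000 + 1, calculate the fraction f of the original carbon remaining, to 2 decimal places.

0.85

α − 1 = ε/1000 = -0.0244
(δ_res + 1000)/(δ₀ + 1000) = (-28.6 + 1000)/(-32.4 + 1000) = 971.4/967.6 = 1.003927
f = 1.003927^(1/-0.0244) = exp(ln(1.003927)/-0.0244) = exp(0.00392/-0.0244)
f = exp(-0.1606) = 0.8516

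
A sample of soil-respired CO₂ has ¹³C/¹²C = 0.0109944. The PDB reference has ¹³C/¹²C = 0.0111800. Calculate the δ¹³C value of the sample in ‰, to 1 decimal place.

-16.6‰

δ¹³C = (R_sample / R_standard − 1) × 1000
R_sample / R_standard = 0.0109944 / 0.0111800 = 0.983399
δ¹³C = (0.983399 − 1) × 1000 = -16.60‰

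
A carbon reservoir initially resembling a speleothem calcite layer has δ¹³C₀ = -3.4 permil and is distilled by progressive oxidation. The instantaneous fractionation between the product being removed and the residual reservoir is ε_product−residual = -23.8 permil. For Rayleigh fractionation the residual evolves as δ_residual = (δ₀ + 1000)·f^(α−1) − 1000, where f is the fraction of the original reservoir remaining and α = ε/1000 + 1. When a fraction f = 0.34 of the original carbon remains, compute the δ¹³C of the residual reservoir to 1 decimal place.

Rayleigh residual: δ_res = (δ₀ + 1000)·f^(α−1) − 1000
α = ε/1000 + 1 = 0.97620, so α − 1 = -0.02380
f^(α−1) = 0.34^(-0.02380) = 1.026008
δ_res = (-3.4 + 1000) × 1.026008 − 1000 = 1022.520 − 1000 = 22.52 permil

22.5 permil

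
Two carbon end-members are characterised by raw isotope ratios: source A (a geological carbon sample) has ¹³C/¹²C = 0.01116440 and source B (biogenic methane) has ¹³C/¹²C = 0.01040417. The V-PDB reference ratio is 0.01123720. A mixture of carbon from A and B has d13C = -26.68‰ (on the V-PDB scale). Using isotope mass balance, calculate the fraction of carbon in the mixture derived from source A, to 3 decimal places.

0.701

δ_A = (0.01116440/0.01123720 − 1)×1000 = (0.993522 − 1)×1000 = -6.478‰
δ_B = (0.01040417/0.01123720 − 1)×1000 = (0.925869 − 1)×1000 = -74.131‰
f_A = (δ_mix − δ_B)/(δ_A − δ_B) = (-26.68 − (-74.131))/(-6.478 − (-74.131))
f_A = 47.451 / 67.653 = 0.7014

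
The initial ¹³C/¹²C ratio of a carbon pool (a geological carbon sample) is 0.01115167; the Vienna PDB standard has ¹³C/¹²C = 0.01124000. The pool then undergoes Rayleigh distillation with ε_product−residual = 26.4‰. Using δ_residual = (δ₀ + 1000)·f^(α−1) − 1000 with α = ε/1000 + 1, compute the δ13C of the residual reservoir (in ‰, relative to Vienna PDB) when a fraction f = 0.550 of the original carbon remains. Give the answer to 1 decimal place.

δ₀ = (0.01115167/0.01124000 − 1)×1000 = (0.992141 − 1)×1000 = -7.859‰
α − 1 = ε/1000 = 0.0264
f^(α−1) = 0.550^(0.0264) = 0.984341
δ_res = (-7.859 + 1000) × 0.984341 − 1000 = 976.606 − 1000 = -23.39‰

-23.4‰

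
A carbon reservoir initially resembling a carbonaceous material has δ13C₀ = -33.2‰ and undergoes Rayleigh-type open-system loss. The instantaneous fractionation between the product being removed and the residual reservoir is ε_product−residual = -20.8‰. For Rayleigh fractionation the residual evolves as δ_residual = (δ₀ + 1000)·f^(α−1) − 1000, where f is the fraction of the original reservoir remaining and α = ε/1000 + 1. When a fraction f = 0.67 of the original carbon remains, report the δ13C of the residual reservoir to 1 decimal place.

-25.1‰

Rayleigh residual: δ_res = (δ₀ + 1000)·f^(α−1) − 1000
α = ε/1000 + 1 = 0.97920, so α − 1 = -0.02080
f^(α−1) = 0.67^(-0.02080) = 1.008365
δ_res = (-33.2 + 1000) × 1.008365 − 1000 = 974.887 − 1000 = -25.11‰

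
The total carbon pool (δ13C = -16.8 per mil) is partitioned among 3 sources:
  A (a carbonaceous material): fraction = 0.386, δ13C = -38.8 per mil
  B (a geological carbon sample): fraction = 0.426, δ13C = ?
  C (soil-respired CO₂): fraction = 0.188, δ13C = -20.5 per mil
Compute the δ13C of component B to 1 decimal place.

4.8 per mil

Isotope mass balance: δ_bulk = Σ fᵢ·δᵢ.
-16.8 = 0.386×(-38.8) + 0.426×δ_B + 0.188×(-20.5)
0.426·δ_B = -16.8 − (-18.831) = 2.031
δ_B = 2.031 / 0.426 = 4.77 per mil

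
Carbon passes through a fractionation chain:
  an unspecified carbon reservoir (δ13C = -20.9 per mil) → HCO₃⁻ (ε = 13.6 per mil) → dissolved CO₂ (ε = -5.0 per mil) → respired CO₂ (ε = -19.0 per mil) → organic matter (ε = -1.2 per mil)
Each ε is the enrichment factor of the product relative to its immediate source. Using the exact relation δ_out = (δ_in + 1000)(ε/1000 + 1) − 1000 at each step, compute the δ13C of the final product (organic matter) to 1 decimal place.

step 1: δ = (-20.90 + 1000)·(13.6/1000 + 1) − 1000 = -7.58 per mil
step 2: δ = (-7.58 + 1000)·(-5.0/1000 + 1) − 1000 = -12.55 per mil
step 3: δ = (-12.55 + 1000)·(-19.0/1000 + 1) − 1000 = -31.31 per mil
step 4: δ = (-31.31 + 1000)·(-1.2/1000 + 1) − 1000 = -32.47 per mil

-32.5 per mil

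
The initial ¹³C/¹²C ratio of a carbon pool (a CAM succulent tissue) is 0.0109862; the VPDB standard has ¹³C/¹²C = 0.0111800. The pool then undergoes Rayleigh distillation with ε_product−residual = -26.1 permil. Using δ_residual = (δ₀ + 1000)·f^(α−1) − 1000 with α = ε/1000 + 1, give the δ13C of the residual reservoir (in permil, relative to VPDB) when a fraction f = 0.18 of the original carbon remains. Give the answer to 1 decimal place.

δ₀ = (0.0109862/0.0111800 − 1)×1000 = (0.982665 − 1)×1000 = -17.335 permil
α − 1 = ε/1000 = -0.0261
f^(α−1) = 0.18^(-0.0261) = 1.045773
δ_res = (-17.335 + 1000) × 1.045773 − 1000 = 1027.645 − 1000 = 27.64 permil

27.6 permil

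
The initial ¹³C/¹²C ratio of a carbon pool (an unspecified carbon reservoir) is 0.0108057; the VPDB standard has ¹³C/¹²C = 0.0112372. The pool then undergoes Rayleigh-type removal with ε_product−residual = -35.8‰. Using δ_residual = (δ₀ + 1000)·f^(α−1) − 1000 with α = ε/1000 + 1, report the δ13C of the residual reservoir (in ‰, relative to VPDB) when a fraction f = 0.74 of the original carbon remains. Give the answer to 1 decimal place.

δ₀ = (0.0108057/0.0112372 − 1)×1000 = (0.961601 − 1)×1000 = -38.399‰
α − 1 = ε/1000 = -0.0358
f^(α−1) = 0.74^(-0.0358) = 1.010838
δ_res = (-38.399 + 1000) × 1.010838 − 1000 = 972.022 − 1000 = -27.98‰

-28.0‰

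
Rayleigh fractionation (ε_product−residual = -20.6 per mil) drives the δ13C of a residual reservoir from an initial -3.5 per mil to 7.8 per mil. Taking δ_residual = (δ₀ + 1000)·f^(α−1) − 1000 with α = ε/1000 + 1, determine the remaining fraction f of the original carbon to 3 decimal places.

α − 1 = ε/1000 = -0.0206
(δ_res + 1000)/(δ₀ + 1000) = (7.8 + 1000)/(-3.5 + 1000) = 1007.8/996.5 = 1.011340
f = 1.011340^(1/-0.0206) = exp(ln(1.011340)/-0.0206) = exp(0.01128/-0.0206)
f = exp(-0.5474) = 0.5785

0.578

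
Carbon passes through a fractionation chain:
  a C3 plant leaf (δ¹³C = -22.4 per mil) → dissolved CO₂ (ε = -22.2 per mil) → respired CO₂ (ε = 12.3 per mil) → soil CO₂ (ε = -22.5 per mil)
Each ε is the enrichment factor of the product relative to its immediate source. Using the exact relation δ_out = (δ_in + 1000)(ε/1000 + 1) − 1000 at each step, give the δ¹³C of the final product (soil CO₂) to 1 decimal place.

-54.1 per mil

step 1: δ = (-22.40 + 1000)·(-22.2/1000 + 1) − 1000 = -44.10 per mil
step 2: δ = (-44.10 + 1000)·(12.3/1000 + 1) − 1000 = -32.35 per mil
step 3: δ = (-32.35 + 1000)·(-22.5/1000 + 1) − 1000 = -54.12 per mil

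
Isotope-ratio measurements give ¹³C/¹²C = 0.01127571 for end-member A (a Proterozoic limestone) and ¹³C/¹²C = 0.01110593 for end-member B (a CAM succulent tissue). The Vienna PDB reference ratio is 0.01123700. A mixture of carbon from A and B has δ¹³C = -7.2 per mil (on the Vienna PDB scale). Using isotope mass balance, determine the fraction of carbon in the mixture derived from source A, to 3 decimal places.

δ_A = (0.01127571/0.01123700 − 1)×1000 = (1.003445 − 1)×1000 = 3.445 per mil
δ_B = (0.01110593/0.01123700 − 1)×1000 = (0.988336 − 1)×1000 = -11.664 per mil
f_A = (δ_mix − δ_B)/(δ_A − δ_B) = (-7.2 − (-11.664))/(3.445 − (-11.664))
f_A = 4.464 / 15.109 = 0.2955

0.295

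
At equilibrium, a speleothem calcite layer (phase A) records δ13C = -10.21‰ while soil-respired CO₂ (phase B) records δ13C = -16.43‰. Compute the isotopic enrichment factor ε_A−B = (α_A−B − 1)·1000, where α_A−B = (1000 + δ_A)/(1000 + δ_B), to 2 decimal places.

α_A−B = (1000 + -10.21) / (1000 + -16.43) = 989.79 / 983.57 = 1.006324
ε_A−B = (1.006324 − 1) × 1000 = 6.324‰
(The approximation ε ≈ δ_A − δ_B would give 6.22‰.)

6.32‰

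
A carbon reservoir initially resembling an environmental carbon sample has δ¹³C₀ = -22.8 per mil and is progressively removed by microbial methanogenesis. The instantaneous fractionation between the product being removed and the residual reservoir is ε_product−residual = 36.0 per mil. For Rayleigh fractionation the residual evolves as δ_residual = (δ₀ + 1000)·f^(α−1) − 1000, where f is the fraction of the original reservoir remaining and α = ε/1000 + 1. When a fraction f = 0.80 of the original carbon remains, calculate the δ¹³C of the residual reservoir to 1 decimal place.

Rayleigh residual: δ_res = (δ₀ + 1000)·f^(α−1) − 1000
α = ε/1000 + 1 = 1.03600, so α − 1 = 0.03600
f^(α−1) = 0.80^(0.03600) = 0.991999
δ_res = (-22.8 + 1000) × 0.991999 − 1000 = 969.381 − 1000 = -30.62 per mil

-30.6 per mil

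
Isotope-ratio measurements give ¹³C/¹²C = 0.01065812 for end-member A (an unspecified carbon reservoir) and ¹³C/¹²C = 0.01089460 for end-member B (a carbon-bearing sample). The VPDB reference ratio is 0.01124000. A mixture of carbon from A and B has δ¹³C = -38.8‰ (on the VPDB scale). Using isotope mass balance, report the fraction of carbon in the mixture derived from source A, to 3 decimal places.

δ_A = (0.01065812/0.01124000 − 1)×1000 = (0.948231 − 1)×1000 = -51.769‰
δ_B = (0.01089460/0.01124000 − 1)×1000 = (0.969270 − 1)×1000 = -30.730‰
f_A = (δ_mix − δ_B)/(δ_A − δ_B) = (-38.8 − (-30.730))/(-51.769 − (-30.730))
f_A = -8.070 / -21.039 = 0.3836

0.384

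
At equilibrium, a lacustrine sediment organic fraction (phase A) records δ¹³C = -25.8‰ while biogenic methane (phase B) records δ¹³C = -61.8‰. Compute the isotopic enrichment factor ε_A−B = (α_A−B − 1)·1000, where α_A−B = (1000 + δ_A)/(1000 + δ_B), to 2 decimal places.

α_A−B = (1000 + -25.8) / (1000 + -61.8) = 974.2 / 938.2 = 1.038371
ε_A−B = (1.038371 − 1) × 1000 = 38.371‰
(The approximation ε ≈ δ_A − δ_B would give 36.0‰.)

38.37‰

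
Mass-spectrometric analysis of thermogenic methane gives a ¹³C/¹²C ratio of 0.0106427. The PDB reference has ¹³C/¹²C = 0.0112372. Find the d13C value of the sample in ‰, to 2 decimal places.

d13C = (R_sample / R_standard − 1) × 1000
R_sample / R_standard = 0.0106427 / 0.0112372 = 0.947095
d13C = (0.947095 − 1) × 1000 = -52.905‰

-52.90‰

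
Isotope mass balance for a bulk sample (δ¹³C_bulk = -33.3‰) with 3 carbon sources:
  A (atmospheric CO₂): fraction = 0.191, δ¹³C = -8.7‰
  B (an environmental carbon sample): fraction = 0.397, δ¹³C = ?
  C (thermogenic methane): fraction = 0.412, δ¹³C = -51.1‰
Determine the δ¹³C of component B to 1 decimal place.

-26.7‰

Isotope mass balance: δ_bulk = Σ fᵢ·δᵢ.
-33.3 = 0.191×(-8.7) + 0.397×δ_B + 0.412×(-51.1)
0.397·δ_B = -33.3 − (-22.715) = -10.585
δ_B = -10.585 / 0.397 = -26.66‰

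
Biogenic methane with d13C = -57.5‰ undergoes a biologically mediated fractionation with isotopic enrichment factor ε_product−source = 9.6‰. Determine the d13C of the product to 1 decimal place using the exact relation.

-48.5‰

To first order, δ_product ≈ δ_source + ε = -47.9‰.
Exactly, δ_product = (δ_source + 1000)·(ε/1000 + 1) − 1000.
δ_product = (-57.5 + 1000) × (9.6/1000 + 1) − 1000
δ_product = -48.45‰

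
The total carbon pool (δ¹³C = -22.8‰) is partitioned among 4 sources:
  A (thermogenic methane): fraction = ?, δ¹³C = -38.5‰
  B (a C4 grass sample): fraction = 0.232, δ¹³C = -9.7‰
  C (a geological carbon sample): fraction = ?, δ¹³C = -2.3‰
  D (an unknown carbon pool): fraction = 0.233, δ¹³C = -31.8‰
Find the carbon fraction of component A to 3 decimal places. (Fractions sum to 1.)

0.329

Let f_A and f_C be the unknown fractions; fractions sum to 1 so f_A + f_C = 0.535.
Mass balance: Σ fᵢ·δᵢ = δ_bulk ⇒ f_A·(-38.5) + f_C·(-2.3) = -22.8 − (-9.660) = -13.140
Substitute f_C = 0.535 − f_A:
f_A·(-38.5 − -2.3) = -13.140 − 0.535×(-2.3) = -11.910
f_A = -11.910 / -36.2 = 0.3290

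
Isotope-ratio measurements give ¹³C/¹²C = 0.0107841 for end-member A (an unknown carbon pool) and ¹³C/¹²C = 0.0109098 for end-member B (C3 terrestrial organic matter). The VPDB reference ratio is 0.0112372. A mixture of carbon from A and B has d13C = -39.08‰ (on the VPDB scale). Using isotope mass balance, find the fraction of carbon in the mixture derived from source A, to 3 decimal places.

δ_A = (0.0107841/0.0112372 − 1)×1000 = (0.959679 − 1)×1000 = -40.321‰
δ_B = (0.0109098/0.0112372 − 1)×1000 = (0.970865 − 1)×1000 = -29.135‰
f_A = (δ_mix − δ_B)/(δ_A − δ_B) = (-39.08 − (-29.135))/(-40.321 − (-29.135))
f_A = -9.945 / -11.186 = 0.8890

0.889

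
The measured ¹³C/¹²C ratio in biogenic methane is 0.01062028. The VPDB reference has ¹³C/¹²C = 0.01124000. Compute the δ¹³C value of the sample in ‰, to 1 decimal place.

-55.1‰

δ¹³C = (R_sample / R_standard − 1) × 1000
R_sample / R_standard = 0.01062028 / 0.01124000 = 0.944865
δ¹³C = (0.944865 − 1) × 1000 = -55.14‰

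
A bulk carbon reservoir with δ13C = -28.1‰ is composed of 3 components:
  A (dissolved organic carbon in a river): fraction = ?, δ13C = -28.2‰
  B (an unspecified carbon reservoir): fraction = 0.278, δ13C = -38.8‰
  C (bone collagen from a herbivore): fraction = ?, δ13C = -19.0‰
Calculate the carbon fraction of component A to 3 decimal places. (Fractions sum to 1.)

0.391

Let f_A and f_C be the unknown fractions; fractions sum to 1 so f_A + f_C = 0.722.
Mass balance: Σ fᵢ·δᵢ = δ_bulk ⇒ f_A·(-28.2) + f_C·(-19.0) = -28.1 − (-10.786) = -17.314
Substitute f_C = 0.722 − f_A:
f_A·(-28.2 − -19.0) = -17.314 − 0.722×(-19.0) = -3.596
f_A = -3.596 / -9.2 = 0.3908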